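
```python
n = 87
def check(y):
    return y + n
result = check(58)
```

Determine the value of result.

Step 1: n = 87 is defined globally.
Step 2: check(58) uses parameter y = 58 and looks up n from global scope = 87.
Step 3: result = 58 + 87 = 145

The answer is 145.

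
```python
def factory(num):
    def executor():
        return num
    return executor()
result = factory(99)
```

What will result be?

Step 1: factory(99) binds parameter num = 99.
Step 2: executor() looks up num in enclosing scope and finds the parameter num = 99.
Step 3: result = 99

The answer is 99.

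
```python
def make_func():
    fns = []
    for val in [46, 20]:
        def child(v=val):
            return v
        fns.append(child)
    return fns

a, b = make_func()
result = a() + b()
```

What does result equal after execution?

Step 1: Default argument v=val captures val at each iteration.
Step 2: a() returns 46 (captured at first iteration), b() returns 20 (captured at second).
Step 3: result = 46 + 20 = 66

The answer is 66.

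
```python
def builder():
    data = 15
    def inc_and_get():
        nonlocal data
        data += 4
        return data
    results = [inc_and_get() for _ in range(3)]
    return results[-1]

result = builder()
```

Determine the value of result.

Step 1: data = 15.
Step 2: Three calls to inc_and_get(), each adding 4.
Step 3: Last value = 15 + 4 * 3 = 27

The answer is 27.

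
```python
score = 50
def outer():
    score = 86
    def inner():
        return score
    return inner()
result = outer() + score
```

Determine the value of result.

Step 1: Global score = 50. outer() shadows with score = 86.
Step 2: inner() returns enclosing score = 86. outer() = 86.
Step 3: result = 86 + global score (50) = 136

The answer is 136.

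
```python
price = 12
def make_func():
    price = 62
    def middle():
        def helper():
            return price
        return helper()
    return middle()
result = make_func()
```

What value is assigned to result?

Step 1: make_func() defines price = 62. middle() and helper() have no local price.
Step 2: helper() checks local (none), enclosing middle() (none), enclosing make_func() and finds price = 62.
Step 3: result = 62

The answer is 62.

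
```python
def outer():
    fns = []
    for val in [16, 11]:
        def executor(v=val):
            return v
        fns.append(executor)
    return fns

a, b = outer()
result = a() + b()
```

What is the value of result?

Step 1: Default argument v=val captures val at each iteration.
Step 2: a() returns 16 (captured at first iteration), b() returns 11 (captured at second).
Step 3: result = 16 + 11 = 27

The answer is 27.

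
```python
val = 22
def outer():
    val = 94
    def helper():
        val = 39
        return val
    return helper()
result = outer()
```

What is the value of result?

Step 1: Three scopes define val: global (22), outer (94), helper (39).
Step 2: helper() has its own local val = 39, which shadows both enclosing and global.
Step 3: result = 39 (local wins in LEGB)

The answer is 39.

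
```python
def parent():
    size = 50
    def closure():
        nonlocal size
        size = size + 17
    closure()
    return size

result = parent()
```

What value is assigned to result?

Step 1: parent() sets size = 50.
Step 2: closure() uses nonlocal to modify size in parent's scope: size = 50 + 17 = 67.
Step 3: parent() returns the modified size = 67

The answer is 67.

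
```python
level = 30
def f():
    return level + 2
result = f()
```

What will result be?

Step 1: level = 30 is defined globally.
Step 2: f() looks up level from global scope = 30, then computes 30 + 2 = 32.
Step 3: result = 32

The answer is 32.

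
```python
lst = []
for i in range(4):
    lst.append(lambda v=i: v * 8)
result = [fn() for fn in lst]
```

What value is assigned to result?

Step 1: Default arg v=i captures i at each iteration.
Step 2: lst[k] has v defaulting to k, returns k * 8.
Step 3: result = [0, 8, 16, 24]

The answer is [0, 8, 16, 24].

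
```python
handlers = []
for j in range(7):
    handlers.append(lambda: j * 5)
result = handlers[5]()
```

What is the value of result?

Step 1: All lambdas reference the same variable j (late binding).
Step 2: After the loop, j = 6. Every lambda returns j * 5.
Step 3: handlers[5]() = 6 * 5 = 30

The answer is 30.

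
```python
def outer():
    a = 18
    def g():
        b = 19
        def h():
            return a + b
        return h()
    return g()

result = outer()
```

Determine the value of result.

Step 1: outer() defines a = 18. g() defines b = 19.
Step 2: h() accesses both from enclosing scopes: a = 18, b = 19.
Step 3: result = 18 + 19 = 37

The answer is 37.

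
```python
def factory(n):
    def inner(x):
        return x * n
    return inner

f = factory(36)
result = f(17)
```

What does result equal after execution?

Step 1: factory(36) creates a closure capturing n = 36.
Step 2: f(17) computes 17 * 36 = 612.
Step 3: result = 612

The answer is 612.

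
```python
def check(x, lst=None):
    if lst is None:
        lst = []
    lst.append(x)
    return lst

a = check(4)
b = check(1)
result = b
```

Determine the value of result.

Step 1: None default with guard creates a NEW list each call.
Step 2: a = [4] (fresh list). b = [1] (another fresh list).
Step 3: result = [1] (this is the fix for mutable default)

The answer is [1].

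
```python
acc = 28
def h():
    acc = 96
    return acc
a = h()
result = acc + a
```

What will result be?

Step 1: Global acc = 28. h() returns local acc = 96.
Step 2: a = 96. Global acc still = 28.
Step 3: result = 28 + 96 = 124

The answer is 124.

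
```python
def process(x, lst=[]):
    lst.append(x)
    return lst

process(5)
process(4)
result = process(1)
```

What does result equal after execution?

Step 1: Mutable default argument gotcha! The list [] is created once.
Step 2: Each call appends to the SAME list: [5], [5, 4], [5, 4, 1].
Step 3: result = [5, 4, 1]

The answer is [5, 4, 1].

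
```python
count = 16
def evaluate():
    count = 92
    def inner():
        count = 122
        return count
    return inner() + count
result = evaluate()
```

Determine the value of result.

Step 1: evaluate() has local count = 92. inner() has local count = 122.
Step 2: inner() returns its local count = 122.
Step 3: evaluate() returns 122 + its own count (92) = 214

The answer is 214.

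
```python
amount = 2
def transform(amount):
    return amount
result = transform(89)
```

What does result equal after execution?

Step 1: Global amount = 2.
Step 2: transform(89) takes parameter amount = 89, which shadows the global.
Step 3: result = 89

The answer is 89.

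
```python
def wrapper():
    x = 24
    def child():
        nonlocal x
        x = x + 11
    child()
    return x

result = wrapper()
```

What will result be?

Step 1: wrapper() sets x = 24.
Step 2: child() uses nonlocal to modify x in wrapper's scope: x = 24 + 11 = 35.
Step 3: wrapper() returns the modified x = 35

The answer is 35.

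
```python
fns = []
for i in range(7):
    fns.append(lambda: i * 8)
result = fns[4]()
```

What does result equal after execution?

Step 1: All lambdas reference the same variable i (late binding).
Step 2: After the loop, i = 6. Every lambda returns i * 8.
Step 3: fns[4]() = 6 * 8 = 48

The answer is 48.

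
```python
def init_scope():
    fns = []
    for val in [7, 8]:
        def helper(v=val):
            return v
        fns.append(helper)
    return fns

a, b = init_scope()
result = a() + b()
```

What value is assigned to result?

Step 1: Default argument v=val captures val at each iteration.
Step 2: a() returns 7 (captured at first iteration), b() returns 8 (captured at second).
Step 3: result = 7 + 8 = 15

The answer is 15.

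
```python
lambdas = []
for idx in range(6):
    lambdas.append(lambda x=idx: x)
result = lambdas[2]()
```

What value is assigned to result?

Step 1: Default argument x=idx captures idx's value at each iteration.
Step 2: lambdas[2] captured x = 2 when idx was 2.
Step 3: result = 2

The answer is 2.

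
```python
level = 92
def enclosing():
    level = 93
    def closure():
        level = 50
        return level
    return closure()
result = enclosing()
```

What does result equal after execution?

Step 1: Three scopes define level: global (92), enclosing (93), closure (50).
Step 2: closure() has its own local level = 50, which shadows both enclosing and global.
Step 3: result = 50 (local wins in LEGB)

The answer is 50.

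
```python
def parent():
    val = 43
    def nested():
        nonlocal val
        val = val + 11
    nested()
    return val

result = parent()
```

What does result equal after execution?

Step 1: parent() sets val = 43.
Step 2: nested() uses nonlocal to modify val in parent's scope: val = 43 + 11 = 54.
Step 3: parent() returns the modified val = 54

The answer is 54.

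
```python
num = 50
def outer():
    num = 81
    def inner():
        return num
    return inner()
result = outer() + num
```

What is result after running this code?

Step 1: Global num = 50. outer() shadows with num = 81.
Step 2: inner() returns enclosing num = 81. outer() = 81.
Step 3: result = 81 + global num (50) = 131

The answer is 131.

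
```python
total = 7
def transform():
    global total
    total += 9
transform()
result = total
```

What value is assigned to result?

Step 1: total = 7 globally.
Step 2: transform() modifies global total: total += 9 = 16.
Step 3: result = 16

The answer is 16.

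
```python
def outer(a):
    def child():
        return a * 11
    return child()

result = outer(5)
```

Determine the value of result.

Step 1: outer(5) binds parameter a = 5.
Step 2: child() accesses a = 5 from enclosing scope.
Step 3: result = 5 * 11 = 55

The answer is 55.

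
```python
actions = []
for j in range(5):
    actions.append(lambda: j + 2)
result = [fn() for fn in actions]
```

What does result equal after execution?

Step 1: All lambdas capture j by reference. After the loop, j = 4.
Step 2: Each call returns 4 + 2 = 6.
Step 3: result = [6, 6, 6, 6, 6]

The answer is [6, 6, 6, 6, 6].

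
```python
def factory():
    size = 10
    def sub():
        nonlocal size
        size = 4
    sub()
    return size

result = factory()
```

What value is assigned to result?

Step 1: factory() sets size = 10.
Step 2: sub() uses nonlocal to reassign size = 4.
Step 3: result = 4

The answer is 4.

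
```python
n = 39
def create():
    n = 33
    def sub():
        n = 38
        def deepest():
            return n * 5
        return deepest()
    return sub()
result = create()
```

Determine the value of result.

Step 1: deepest() looks up n through LEGB: not local, finds n = 38 in enclosing sub().
Step 2: Returns 38 * 5 = 190.
Step 3: result = 190

The answer is 190.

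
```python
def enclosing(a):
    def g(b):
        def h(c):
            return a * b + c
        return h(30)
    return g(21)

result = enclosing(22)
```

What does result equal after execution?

Step 1: a = 22, b = 21, c = 30.
Step 2: h() computes a * b + c = 22 * 21 + 30 = 492.
Step 3: result = 492

The answer is 492.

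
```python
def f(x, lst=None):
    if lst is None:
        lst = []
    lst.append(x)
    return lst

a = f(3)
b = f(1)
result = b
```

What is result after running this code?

Step 1: None default with guard creates a NEW list each call.
Step 2: a = [3] (fresh list). b = [1] (another fresh list).
Step 3: result = [1] (this is the fix for mutable default)

The answer is [1].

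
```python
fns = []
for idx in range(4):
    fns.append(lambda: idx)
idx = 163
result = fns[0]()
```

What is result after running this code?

Step 1: Lambdas capture the variable idx by reference, not by value.
Step 2: After the loop, idx is reassigned to 163.
Step 3: fns[0]() looks up the current idx = 163. result = 163

The answer is 163.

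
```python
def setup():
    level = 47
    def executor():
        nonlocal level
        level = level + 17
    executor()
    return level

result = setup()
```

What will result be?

Step 1: setup() sets level = 47.
Step 2: executor() uses nonlocal to modify level in setup's scope: level = 47 + 17 = 64.
Step 3: setup() returns the modified level = 64

The answer is 64.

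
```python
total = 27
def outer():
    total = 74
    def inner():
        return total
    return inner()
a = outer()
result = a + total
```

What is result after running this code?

Step 1: outer() has local total = 74. inner() reads from enclosing.
Step 2: outer() returns 74. Global total = 27 unchanged.
Step 3: result = 74 + 27 = 101

The answer is 101.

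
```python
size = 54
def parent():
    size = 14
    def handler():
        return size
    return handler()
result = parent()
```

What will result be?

Step 1: size = 54 globally, but parent() defines size = 14 locally.
Step 2: handler() looks up size. Not in local scope, so checks enclosing scope (parent) and finds size = 14.
Step 3: result = 14

The answer is 14.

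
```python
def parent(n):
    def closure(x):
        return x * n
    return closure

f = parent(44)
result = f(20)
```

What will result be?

Step 1: parent(44) creates a closure capturing n = 44.
Step 2: f(20) computes 20 * 44 = 880.
Step 3: result = 880

The answer is 880.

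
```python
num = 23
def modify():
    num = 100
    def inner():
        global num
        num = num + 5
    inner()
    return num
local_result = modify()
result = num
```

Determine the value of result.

Step 1: Global num = 23. modify() creates local num = 100.
Step 2: inner() declares global num and adds 5: global num = 23 + 5 = 28.
Step 3: modify() returns its local num = 100 (unaffected by inner).
Step 4: result = global num = 28

The answer is 28.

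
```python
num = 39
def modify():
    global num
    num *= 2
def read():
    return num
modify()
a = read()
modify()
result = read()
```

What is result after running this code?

Step 1: num = 39.
Step 2: First modify(): num = 39 * 2 = 78.
Step 3: Second modify(): num = 78 * 2 = 156.
Step 4: read() returns 156

The answer is 156.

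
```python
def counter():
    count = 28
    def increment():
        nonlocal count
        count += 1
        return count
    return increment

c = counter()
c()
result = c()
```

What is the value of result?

Step 1: counter() creates closure with count = 28.
Step 2: Each c() call increments count via nonlocal. After 2 calls: 28 + 2 = 30.
Step 3: result = 30

The answer is 30.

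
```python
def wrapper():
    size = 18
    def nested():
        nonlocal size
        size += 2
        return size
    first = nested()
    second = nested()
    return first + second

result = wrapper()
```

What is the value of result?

Step 1: size starts at 18.
Step 2: First call: size = 18 + 2 = 20, returns 20.
Step 3: Second call: size = 20 + 2 = 22, returns 22.
Step 4: result = 20 + 22 = 42

The answer is 42.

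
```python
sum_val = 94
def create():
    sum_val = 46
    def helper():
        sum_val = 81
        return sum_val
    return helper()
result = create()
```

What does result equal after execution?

Step 1: Three scopes define sum_val: global (94), create (46), helper (81).
Step 2: helper() has its own local sum_val = 81, which shadows both enclosing and global.
Step 3: result = 81 (local wins in LEGB)

The answer is 81.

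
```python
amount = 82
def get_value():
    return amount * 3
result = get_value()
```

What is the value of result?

Step 1: amount = 82 is defined globally.
Step 2: get_value() looks up amount from global scope = 82, then computes 82 * 3 = 246.
Step 3: result = 246

The answer is 246.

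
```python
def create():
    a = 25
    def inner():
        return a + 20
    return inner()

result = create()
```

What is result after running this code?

Step 1: create() defines a = 25.
Step 2: inner() reads a = 25 from enclosing scope, returns 25 + 20 = 45.
Step 3: result = 45

The answer is 45.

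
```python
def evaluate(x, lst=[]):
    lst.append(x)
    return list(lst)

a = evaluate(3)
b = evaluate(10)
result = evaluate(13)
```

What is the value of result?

Step 1: Default list is shared. list() creates copies for return values.
Step 2: Internal list grows: [3] -> [3, 10] -> [3, 10, 13].
Step 3: result = [3, 10, 13]

The answer is [3, 10, 13].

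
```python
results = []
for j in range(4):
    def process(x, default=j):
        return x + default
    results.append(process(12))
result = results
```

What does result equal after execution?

Step 1: Default argument default=j is evaluated at function definition time.
Step 2: Each iteration creates process with default = current j value.
Step 3: process(12) returns 12 + default. results = [12, 13, 14, 15]

The answer is [12, 13, 14, 15].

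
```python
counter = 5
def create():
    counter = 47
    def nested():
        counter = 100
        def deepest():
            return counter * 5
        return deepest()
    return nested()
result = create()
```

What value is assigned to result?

Step 1: deepest() looks up counter through LEGB: not local, finds counter = 100 in enclosing nested().
Step 2: Returns 100 * 5 = 500.
Step 3: result = 500

The answer is 500.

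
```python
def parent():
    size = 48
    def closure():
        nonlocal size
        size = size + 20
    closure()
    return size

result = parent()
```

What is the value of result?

Step 1: parent() sets size = 48.
Step 2: closure() uses nonlocal to modify size in parent's scope: size = 48 + 20 = 68.
Step 3: parent() returns the modified size = 68

The answer is 68.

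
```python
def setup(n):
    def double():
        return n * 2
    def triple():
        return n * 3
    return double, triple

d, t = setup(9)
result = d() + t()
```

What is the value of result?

Step 1: Both closures capture the same n = 9.
Step 2: d() = 9 * 2 = 18, t() = 9 * 3 = 27.
Step 3: result = 18 + 27 = 45

The answer is 45.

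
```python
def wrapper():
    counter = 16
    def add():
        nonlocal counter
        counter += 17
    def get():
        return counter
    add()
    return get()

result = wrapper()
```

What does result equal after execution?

Step 1: counter = 16. add() modifies it via nonlocal, get() reads it.
Step 2: add() makes counter = 16 + 17 = 33.
Step 3: get() returns 33. result = 33

The answer is 33.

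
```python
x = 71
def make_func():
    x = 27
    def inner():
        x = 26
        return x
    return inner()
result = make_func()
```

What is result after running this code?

Step 1: Three scopes define x: global (71), make_func (27), inner (26).
Step 2: inner() has its own local x = 26, which shadows both enclosing and global.
Step 3: result = 26 (local wins in LEGB)

The answer is 26.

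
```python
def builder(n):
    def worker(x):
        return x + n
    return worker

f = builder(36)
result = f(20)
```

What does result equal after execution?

Step 1: builder(36) creates a closure that captures n = 36.
Step 2: f(20) calls the closure with x = 20, returning 20 + 36 = 56.
Step 3: result = 56

The answer is 56.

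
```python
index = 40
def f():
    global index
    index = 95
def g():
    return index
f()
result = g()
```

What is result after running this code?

Step 1: index = 40.
Step 2: f() sets global index = 95.
Step 3: g() reads global index = 95. result = 95

The answer is 95.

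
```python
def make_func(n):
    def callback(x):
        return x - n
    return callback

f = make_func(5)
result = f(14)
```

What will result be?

Step 1: make_func(5) creates a closure capturing n = 5.
Step 2: f(14) computes 14 - 5 = 9.
Step 3: result = 9

The answer is 9.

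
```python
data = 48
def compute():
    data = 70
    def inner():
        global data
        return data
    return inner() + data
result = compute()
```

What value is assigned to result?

Step 1: Global data = 48. compute() shadows with local data = 70.
Step 2: inner() uses global keyword, so inner() returns global data = 48.
Step 3: compute() returns 48 + 70 = 118

The answer is 118.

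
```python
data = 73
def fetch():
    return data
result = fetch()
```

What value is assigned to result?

Step 1: data = 73 is defined in the global scope.
Step 2: fetch() looks up data. No local data exists, so Python checks the global scope via LEGB rule and finds data = 73.
Step 3: result = 73

The answer is 73.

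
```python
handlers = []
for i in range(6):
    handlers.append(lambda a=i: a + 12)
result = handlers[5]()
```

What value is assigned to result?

Step 1: Default argument a=i captures i's value at definition time.
Step 2: handlers[5] was defined when i = 5, so a defaults to 5.
Step 3: result = 5 + 12 = 17 (default arg fixes the late binding issue)

The answer is 17.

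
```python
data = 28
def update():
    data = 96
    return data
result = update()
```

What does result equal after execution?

Step 1: Global data = 28.
Step 2: update() creates local data = 96, shadowing the global.
Step 3: Returns local data = 96. result = 96

The answer is 96.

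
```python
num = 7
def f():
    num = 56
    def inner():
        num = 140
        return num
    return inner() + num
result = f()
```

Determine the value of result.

Step 1: f() has local num = 56. inner() has local num = 140.
Step 2: inner() returns its local num = 140.
Step 3: f() returns 140 + its own num (56) = 196

The answer is 196.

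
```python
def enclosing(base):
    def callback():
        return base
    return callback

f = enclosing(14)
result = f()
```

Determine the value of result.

Step 1: enclosing(14) creates closure capturing base = 14.
Step 2: f() returns the captured base = 14.
Step 3: result = 14

The answer is 14.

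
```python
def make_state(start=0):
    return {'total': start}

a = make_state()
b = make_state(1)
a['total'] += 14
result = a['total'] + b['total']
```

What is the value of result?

Step 1: make_state() returns a new dict each call (immutable default 0).
Step 2: a = {'total': 0}, b = {'total': 1}.
Step 3: a['total'] += 14 = 14. result = 14 + 1 = 15

The answer is 15.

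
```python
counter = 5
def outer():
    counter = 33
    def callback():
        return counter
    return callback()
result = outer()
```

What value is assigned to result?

Step 1: counter = 5 globally, but outer() defines counter = 33 locally.
Step 2: callback() looks up counter. Not in local scope, so checks enclosing scope (outer) and finds counter = 33.
Step 3: result = 33

The answer is 33.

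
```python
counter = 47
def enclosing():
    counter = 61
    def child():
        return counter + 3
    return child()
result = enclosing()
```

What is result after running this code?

Step 1: enclosing() shadows global counter with counter = 61.
Step 2: child() finds counter = 61 in enclosing scope, computes 61 + 3 = 64.
Step 3: result = 64

The answer is 64.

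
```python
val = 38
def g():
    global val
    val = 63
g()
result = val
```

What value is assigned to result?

Step 1: val = 38 globally.
Step 2: g() declares global val and sets it to 63.
Step 3: After g(), global val = 63. result = 63

The answer is 63.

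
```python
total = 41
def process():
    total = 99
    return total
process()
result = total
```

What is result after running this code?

Step 1: total = 41 globally.
Step 2: process() creates a LOCAL total = 99 (no global keyword!).
Step 3: The global total is unchanged. result = 41

The answer is 41.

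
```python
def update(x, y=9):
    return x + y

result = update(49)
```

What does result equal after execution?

Step 1: update(49) uses default y = 9.
Step 2: Returns 49 + 9 = 58.
Step 3: result = 58

The answer is 58.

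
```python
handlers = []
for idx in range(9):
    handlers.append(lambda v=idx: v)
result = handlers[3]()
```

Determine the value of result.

Step 1: Default argument v=idx captures idx's value at each iteration.
Step 2: handlers[3] captured v = 3 when idx was 3.
Step 3: result = 3

The answer is 3.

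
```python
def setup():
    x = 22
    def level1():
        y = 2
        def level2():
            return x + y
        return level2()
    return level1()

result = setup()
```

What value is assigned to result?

Step 1: x = 22 in setup. y = 2 in level1.
Step 2: level2() reads x = 22 and y = 2 from enclosing scopes.
Step 3: result = 22 + 2 = 24

The answer is 24.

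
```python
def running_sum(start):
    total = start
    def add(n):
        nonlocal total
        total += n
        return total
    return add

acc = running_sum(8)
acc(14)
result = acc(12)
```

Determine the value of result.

Step 1: running_sum(8) creates closure with total = 8.
Step 2: First acc(14): total = 8 + 14 = 22.
Step 3: Second acc(12): total = 22 + 12 = 34. result = 34

The answer is 34.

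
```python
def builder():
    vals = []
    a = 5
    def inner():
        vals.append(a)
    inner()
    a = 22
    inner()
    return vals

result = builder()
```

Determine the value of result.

Step 1: a = 5. inner() appends current a to vals.
Step 2: First inner(): appends 5. Then a = 22.
Step 3: Second inner(): appends 22 (closure sees updated a). result = [5, 22]

The answer is [5, 22].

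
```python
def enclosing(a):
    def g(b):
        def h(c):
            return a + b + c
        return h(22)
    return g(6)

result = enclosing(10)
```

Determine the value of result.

Step 1: a = 10, b = 6, c = 22 across three nested scopes.
Step 2: h() accesses all three via LEGB rule.
Step 3: result = 10 + 6 + 22 = 38

The answer is 38.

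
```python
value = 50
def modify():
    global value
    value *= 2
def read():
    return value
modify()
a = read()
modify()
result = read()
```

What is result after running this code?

Step 1: value = 50.
Step 2: First modify(): value = 50 * 2 = 100.
Step 3: Second modify(): value = 100 * 2 = 200.
Step 4: read() returns 200

The answer is 200.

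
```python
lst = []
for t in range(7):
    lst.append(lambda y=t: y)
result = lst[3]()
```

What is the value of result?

Step 1: Default argument y=t captures t's value at each iteration.
Step 2: lst[3] captured y = 3 when t was 3.
Step 3: result = 3

The answer is 3.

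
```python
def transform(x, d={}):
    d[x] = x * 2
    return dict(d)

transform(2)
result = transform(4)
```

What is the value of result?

Step 1: Mutable default dict is shared across calls.
Step 2: First call adds 2: 4. Second call adds 4: 8.
Step 3: result = {2: 4, 4: 8}

The answer is {2: 4, 4: 8}.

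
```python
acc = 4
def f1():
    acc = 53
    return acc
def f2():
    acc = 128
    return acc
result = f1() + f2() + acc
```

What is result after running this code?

Step 1: Each function shadows global acc with its own local.
Step 2: f1() returns 53, f2() returns 128.
Step 3: Global acc = 4 is unchanged. result = 53 + 128 + 4 = 185

The answer is 185.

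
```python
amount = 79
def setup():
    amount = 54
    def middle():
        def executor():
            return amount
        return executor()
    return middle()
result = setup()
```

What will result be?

Step 1: setup() defines amount = 54. middle() and executor() have no local amount.
Step 2: executor() checks local (none), enclosing middle() (none), enclosing setup() and finds amount = 54.
Step 3: result = 54

The answer is 54.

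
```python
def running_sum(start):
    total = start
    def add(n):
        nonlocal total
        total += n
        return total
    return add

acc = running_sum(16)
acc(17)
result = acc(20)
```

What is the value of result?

Step 1: running_sum(16) creates closure with total = 16.
Step 2: First acc(17): total = 16 + 17 = 33.
Step 3: Second acc(20): total = 33 + 20 = 53. result = 53

The answer is 53.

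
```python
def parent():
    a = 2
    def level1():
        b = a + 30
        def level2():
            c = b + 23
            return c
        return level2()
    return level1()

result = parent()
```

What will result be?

Step 1: a = 2. b = a + 30 = 32.
Step 2: c = b + 23 = 32 + 23 = 55.
Step 3: result = 55

The answer is 55.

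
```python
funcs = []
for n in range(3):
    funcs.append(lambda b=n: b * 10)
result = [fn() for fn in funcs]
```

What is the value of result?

Step 1: Default arg b=n captures n at each iteration.
Step 2: funcs[k] has b defaulting to k, returns k * 10.
Step 3: result = [0, 10, 20]

The answer is [0, 10, 20].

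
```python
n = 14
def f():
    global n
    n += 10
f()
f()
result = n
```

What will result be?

Step 1: n = 14.
Step 2: First f(): n = 14 + 10 = 24.
Step 3: Second f(): n = 24 + 10 = 34. result = 34

The answer is 34.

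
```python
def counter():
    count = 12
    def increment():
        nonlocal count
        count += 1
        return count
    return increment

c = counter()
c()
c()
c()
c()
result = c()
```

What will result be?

Step 1: counter() creates closure with count = 12.
Step 2: Each c() call increments count via nonlocal. After 5 calls: 12 + 5 = 17.
Step 3: result = 17

The answer is 17.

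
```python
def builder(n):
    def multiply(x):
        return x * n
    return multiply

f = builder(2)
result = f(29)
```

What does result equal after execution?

Step 1: builder(2) returns multiply closure with n = 2.
Step 2: f(29) computes 29 * 2 = 58.
Step 3: result = 58

The answer is 58.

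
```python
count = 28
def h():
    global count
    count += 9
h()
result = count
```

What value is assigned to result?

Step 1: count = 28 globally.
Step 2: h() modifies global count: count += 9 = 37.
Step 3: result = 37

The answer is 37.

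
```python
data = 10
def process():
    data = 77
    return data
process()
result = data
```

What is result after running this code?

Step 1: Global data = 10.
Step 2: process() creates local data = 77 (shadow, not modification).
Step 3: After process() returns, global data is unchanged. result = 10

The answer is 10.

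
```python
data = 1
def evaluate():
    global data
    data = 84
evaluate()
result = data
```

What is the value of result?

Step 1: data = 1 globally.
Step 2: evaluate() declares global data and sets it to 84.
Step 3: After evaluate(), global data = 84. result = 84

The answer is 84.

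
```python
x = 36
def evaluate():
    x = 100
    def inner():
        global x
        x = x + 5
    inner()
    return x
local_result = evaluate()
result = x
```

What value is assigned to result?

Step 1: Global x = 36. evaluate() creates local x = 100.
Step 2: inner() declares global x and adds 5: global x = 36 + 5 = 41.
Step 3: evaluate() returns its local x = 100 (unaffected by inner).
Step 4: result = global x = 41

The answer is 41.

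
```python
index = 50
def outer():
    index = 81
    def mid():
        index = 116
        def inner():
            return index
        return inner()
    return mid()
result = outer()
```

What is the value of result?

Step 1: Three levels of shadowing: global 50, outer 81, mid 116.
Step 2: inner() finds index = 116 in enclosing mid() scope.
Step 3: result = 116

The answer is 116.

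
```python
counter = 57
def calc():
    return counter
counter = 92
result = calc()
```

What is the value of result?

Step 1: counter is first set to 57, then reassigned to 92.
Step 2: calc() is called after the reassignment, so it looks up the current global counter = 92.
Step 3: result = 92

The answer is 92.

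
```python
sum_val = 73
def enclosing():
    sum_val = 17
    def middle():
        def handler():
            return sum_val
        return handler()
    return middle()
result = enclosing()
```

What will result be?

Step 1: enclosing() defines sum_val = 17. middle() and handler() have no local sum_val.
Step 2: handler() checks local (none), enclosing middle() (none), enclosing enclosing() and finds sum_val = 17.
Step 3: result = 17

The answer is 17.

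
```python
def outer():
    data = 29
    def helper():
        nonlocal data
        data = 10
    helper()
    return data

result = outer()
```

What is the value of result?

Step 1: outer() sets data = 29.
Step 2: helper() uses nonlocal to reassign data = 10.
Step 3: result = 10

The answer is 10.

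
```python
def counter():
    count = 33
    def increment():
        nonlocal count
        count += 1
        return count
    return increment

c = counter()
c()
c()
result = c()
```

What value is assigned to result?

Step 1: counter() creates closure with count = 33.
Step 2: Each c() call increments count via nonlocal. After 3 calls: 33 + 3 = 36.
Step 3: result = 36

The answer is 36.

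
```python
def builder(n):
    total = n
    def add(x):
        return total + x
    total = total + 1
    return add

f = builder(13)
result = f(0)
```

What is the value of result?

Step 1: builder(13) sets total = 13, then total = 13 + 1 = 14.
Step 2: Closures capture by reference, so add sees total = 14.
Step 3: f(0) returns 14 + 0 = 14

The answer is 14.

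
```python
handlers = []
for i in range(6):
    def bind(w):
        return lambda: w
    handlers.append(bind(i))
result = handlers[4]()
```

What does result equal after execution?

Step 1: bind(i) creates a new scope capturing w = i at call time.
Step 2: handlers[4] = bind(4), so its lambda captures w = 4.
Step 3: result = 4 (closure factory fixes late binding)

The answer is 4.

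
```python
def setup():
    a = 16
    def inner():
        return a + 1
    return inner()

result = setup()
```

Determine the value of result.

Step 1: setup() defines a = 16.
Step 2: inner() reads a = 16 from enclosing scope, returns 16 + 1 = 17.
Step 3: result = 17

The answer is 17.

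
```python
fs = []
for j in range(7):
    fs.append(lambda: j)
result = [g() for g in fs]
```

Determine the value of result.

Step 1: All 7 lambdas share the same variable j.
Step 2: After the loop, j = 6.
Step 3: Each call returns 6. result = [6, 6, 6, 6, 6, 6, 6]

The answer is [6, 6, 6, 6, 6, 6, 6].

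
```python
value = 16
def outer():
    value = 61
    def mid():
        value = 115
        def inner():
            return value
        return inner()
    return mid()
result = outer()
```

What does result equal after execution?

Step 1: Three levels of shadowing: global 16, outer 61, mid 115.
Step 2: inner() finds value = 115 in enclosing mid() scope.
Step 3: result = 115

The answer is 115.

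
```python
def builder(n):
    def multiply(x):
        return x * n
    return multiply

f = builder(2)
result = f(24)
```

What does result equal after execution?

Step 1: builder(2) returns multiply closure with n = 2.
Step 2: f(24) computes 24 * 2 = 48.
Step 3: result = 48

The answer is 48.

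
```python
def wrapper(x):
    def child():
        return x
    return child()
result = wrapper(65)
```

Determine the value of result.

Step 1: wrapper(65) binds parameter x = 65.
Step 2: child() looks up x in enclosing scope and finds the parameter x = 65.
Step 3: result = 65

The answer is 65.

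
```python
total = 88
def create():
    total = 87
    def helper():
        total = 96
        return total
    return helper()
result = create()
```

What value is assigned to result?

Step 1: Three scopes define total: global (88), create (87), helper (96).
Step 2: helper() has its own local total = 96, which shadows both enclosing and global.
Step 3: result = 96 (local wins in LEGB)

The answer is 96.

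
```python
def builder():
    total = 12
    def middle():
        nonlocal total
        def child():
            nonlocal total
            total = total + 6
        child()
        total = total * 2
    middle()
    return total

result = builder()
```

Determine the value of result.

Step 1: total = 12.
Step 2: child() adds 6: total = 12 + 6 = 18.
Step 3: middle() doubles: total = 18 * 2 = 36.
Step 4: result = 36

The answer is 36.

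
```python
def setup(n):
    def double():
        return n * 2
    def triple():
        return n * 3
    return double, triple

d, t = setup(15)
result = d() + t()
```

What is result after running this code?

Step 1: Both closures capture the same n = 15.
Step 2: d() = 15 * 2 = 30, t() = 15 * 3 = 45.
Step 3: result = 30 + 45 = 75

The answer is 75.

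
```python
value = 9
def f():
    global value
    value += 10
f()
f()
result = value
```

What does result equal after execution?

Step 1: value = 9.
Step 2: First f(): value = 9 + 10 = 19.
Step 3: Second f(): value = 19 + 10 = 29. result = 29

The answer is 29.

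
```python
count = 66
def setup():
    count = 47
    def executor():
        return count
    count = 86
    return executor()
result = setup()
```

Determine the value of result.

Step 1: setup() sets count = 47, then later count = 86.
Step 2: executor() is called after count is reassigned to 86. Closures capture variables by reference, not by value.
Step 3: result = 86

The answer is 86.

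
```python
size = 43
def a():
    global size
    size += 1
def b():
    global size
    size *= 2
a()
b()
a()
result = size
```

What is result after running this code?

Step 1: size = 43.
Step 2: a(): size = 43 + 1 = 44.
Step 3: b(): size = 44 * 2 = 88.
Step 4: a(): size = 88 + 1 = 89

The answer is 89.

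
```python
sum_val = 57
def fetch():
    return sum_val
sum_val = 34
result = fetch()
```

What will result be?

Step 1: sum_val is first set to 57, then reassigned to 34.
Step 2: fetch() is called after the reassignment, so it looks up the current global sum_val = 34.
Step 3: result = 34

The answer is 34.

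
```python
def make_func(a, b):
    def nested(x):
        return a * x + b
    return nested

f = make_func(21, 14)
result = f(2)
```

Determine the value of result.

Step 1: make_func(21, 14) captures a = 21, b = 14.
Step 2: f(2) computes 21 * 2 + 14 = 56.
Step 3: result = 56

The answer is 56.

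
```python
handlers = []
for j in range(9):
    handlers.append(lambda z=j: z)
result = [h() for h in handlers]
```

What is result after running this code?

Step 1: Default arg z=j captures j at each iteration.
Step 2: Each lambda has its own default: 0, 1, ..., 8.
Step 3: result = [0, 1, 2, 3, 4, 5, 6, 7, 8]

The answer is [0, 1, 2, 3, 4, 5, 6, 7, 8].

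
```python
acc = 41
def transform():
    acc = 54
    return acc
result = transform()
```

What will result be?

Step 1: Global acc = 41.
Step 2: transform() creates local acc = 54, shadowing the global.
Step 3: Returns local acc = 54. result = 54

The answer is 54.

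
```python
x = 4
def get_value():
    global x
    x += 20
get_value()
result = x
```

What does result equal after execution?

Step 1: x = 4 globally.
Step 2: get_value() modifies global x: x += 20 = 24.
Step 3: result = 24

The answer is 24.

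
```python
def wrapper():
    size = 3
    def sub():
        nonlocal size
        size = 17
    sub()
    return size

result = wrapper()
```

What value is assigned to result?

Step 1: wrapper() sets size = 3.
Step 2: sub() uses nonlocal to reassign size = 17.
Step 3: result = 17

The answer is 17.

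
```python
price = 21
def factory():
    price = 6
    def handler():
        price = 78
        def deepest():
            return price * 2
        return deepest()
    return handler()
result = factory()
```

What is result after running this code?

Step 1: deepest() looks up price through LEGB: not local, finds price = 78 in enclosing handler().
Step 2: Returns 78 * 2 = 156.
Step 3: result = 156

The answer is 156.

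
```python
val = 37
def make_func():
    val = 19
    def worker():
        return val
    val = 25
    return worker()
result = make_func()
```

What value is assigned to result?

Step 1: make_func() sets val = 19, then later val = 25.
Step 2: worker() is called after val is reassigned to 25. Closures capture variables by reference, not by value.
Step 3: result = 25

The answer is 25.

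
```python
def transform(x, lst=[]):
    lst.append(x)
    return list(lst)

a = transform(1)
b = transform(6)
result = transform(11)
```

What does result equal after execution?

Step 1: Default list is shared. list() creates copies for return values.
Step 2: Internal list grows: [1] -> [1, 6] -> [1, 6, 11].
Step 3: result = [1, 6, 11]

The answer is [1, 6, 11].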